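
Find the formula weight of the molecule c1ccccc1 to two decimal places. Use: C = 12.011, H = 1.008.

Molecular formula: C6H6.
M = 6×12.011 + 6×1.008 = 78.11 g/mol.

78.11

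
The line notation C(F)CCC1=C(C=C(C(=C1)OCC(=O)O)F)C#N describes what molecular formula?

C12H11F2NO3

Heavy atoms from the SMILES: 12 C, 2 F, 1 N, 3 O.
Implicit hydrogens by atom environment:
  4 × C: 2 H each → 8
  4 × C (aromatic): no H
  2 × C (aromatic): 1 H each → 2
  2 × C: no H
  2 × F: no H
  2 × O: no H
  1 × N: no H
  1 × O: 1 H
  Total hydrogens = 11.
Molecular formula: C12H11F2NO3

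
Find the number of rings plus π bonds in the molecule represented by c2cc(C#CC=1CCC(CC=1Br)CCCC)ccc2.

8

Molecular formula from the SMILES: C18H21Br.
DoU = (2C + 2 + N − H − X)/2 = (2·18 + 2 + 0 − 21 − 1)/2 = 16/2 = 8.
(Structurally: 2 ring(s) + 6 π bond(s) = 8.)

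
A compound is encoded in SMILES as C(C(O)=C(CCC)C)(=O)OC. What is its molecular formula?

C8H14O3

Heavy atoms from the SMILES: 8 C, 3 O.
Implicit hydrogens by atom environment:
  3 × C: 3 H each → 9
  3 × C: no H
  2 × C: 2 H each → 4
  2 × O: no H
  1 × O: 1 H
  Total hydrogens = 14.
Molecular formula: C8H14O3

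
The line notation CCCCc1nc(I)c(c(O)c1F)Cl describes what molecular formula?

C9H10ClFINO

Heavy atoms from the SMILES: 9 C, 1 Cl, 1 F, 1 I, 1 N, 1 O.
Implicit hydrogens by atom environment:
  5 × C (aromatic): no H
  3 × C: 2 H each → 6
  1 × C: 3 H
  1 × Cl: no H
  1 × F: no H
  1 × I: no H
  1 × N (aromatic): no H
  1 × O: 1 H
  Total hydrogens = 10.
Molecular formula: C9H10ClFINO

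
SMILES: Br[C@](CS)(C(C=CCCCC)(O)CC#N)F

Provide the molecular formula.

Heavy atoms from the SMILES: 1 Br, 11 C, 1 F, 1 N, 1 O, 1 S.
Implicit hydrogens by atom environment:
  5 × C: 2 H each → 10
  3 × C: no H
  2 × C: 1 H each → 2
  1 × Br: no H
  1 × C: 3 H
  1 × F: no H
  1 × N: no H
  1 × O: 1 H
  1 × S: 1 H
  Total hydrogens = 17.
Molecular formula: C11H17BrFNOS

C11H17BrFNOS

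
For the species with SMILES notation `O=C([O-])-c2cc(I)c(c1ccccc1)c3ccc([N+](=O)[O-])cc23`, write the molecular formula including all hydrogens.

Heavy atoms from the SMILES: 17 C, 1 I, 1 N, 4 O.
Implicit hydrogens by atom environment:
  9 × C (aromatic): 1 H each → 9
  7 × C (aromatic): no H
  2 × O: no H
  2 × O (charge -1): no H
  1 × C: no H
  1 × I: no H
  1 × N (charge +1): no H
  Total hydrogens = 9.
Net charge -1.
Molecular formula: C17H9INO4-

C17H9INO4-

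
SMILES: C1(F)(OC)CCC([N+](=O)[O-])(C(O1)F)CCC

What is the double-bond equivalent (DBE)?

Molecular formula from the SMILES: C9H15F2NO4.
DoU = (2C + 2 + N − H − X)/2 = (2·9 + 2 + 1 − 15 − 2)/2 = 4/2 = 2.
(Structurally: 1 ring(s) + 1 π bond(s) = 2.)

2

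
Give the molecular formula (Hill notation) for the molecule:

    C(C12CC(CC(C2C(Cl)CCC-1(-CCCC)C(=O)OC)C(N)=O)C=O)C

C20H32ClNO4

Heavy atoms from the SMILES: 20 C, 1 Cl, 1 N, 4 O.
Implicit hydrogens by atom environment:
  8 × C: 2 H each → 16
  5 × C: 1 H each → 5
  4 × C: no H
  4 × O: no H
  3 × C: 3 H each → 9
  1 × Cl: no H
  1 × N: 2 H
  Total hydrogens = 32.
Molecular formula: C20H32ClNO4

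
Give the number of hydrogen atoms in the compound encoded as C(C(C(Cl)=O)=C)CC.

9

Hydrogens are implicit in SMILES; fill each atom to its normal valence:
  3 × C: 2 H each → 6
  2 × C: no H
  1 × C: 3 H
  1 × Cl: no H
  1 × O: no H
  Total hydrogens = 9.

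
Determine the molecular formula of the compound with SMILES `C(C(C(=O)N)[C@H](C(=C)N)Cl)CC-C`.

C9H17ClN2O

Heavy atoms from the SMILES: 9 C, 1 Cl, 2 N, 1 O.
Implicit hydrogens by atom environment:
  4 × C: 2 H each → 8
  2 × C: 1 H each → 2
  2 × C: no H
  2 × N: 2 H each → 4
  1 × C: 3 H
  1 × Cl: no H
  1 × O: no H
  Total hydrogens = 17.
Molecular formula: C9H17ClN2O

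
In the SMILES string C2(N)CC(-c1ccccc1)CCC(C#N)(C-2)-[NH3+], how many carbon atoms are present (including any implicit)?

14

The symbol for carbon appears 14 times in the SMILES. Lowercase c denotes aromatic carbon and counts toward C.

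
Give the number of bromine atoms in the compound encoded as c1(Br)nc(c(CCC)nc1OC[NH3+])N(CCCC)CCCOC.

1

The symbol for bromine appears 1 time in the SMILES.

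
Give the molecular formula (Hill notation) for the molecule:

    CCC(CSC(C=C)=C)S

C8H14S2

Heavy atoms from the SMILES: 8 C, 2 S.
Implicit hydrogens by atom environment:
  4 × C: 2 H each → 8
  2 × C: 1 H each → 2
  1 × C: 3 H
  1 × C: no H
  1 × S: 1 H
  1 × S: no H
  Total hydrogens = 14.
Molecular formula: C8H14S2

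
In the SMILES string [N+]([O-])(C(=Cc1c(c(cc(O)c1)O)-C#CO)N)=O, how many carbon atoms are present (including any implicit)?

10

The symbol for carbon appears 10 times in the SMILES. Lowercase c denotes aromatic carbon and counts toward C.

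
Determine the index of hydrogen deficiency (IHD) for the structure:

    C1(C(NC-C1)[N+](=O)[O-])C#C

Molecular formula from the SMILES: C6H8N2O2.
DoU = (2C + 2 + N − H − X)/2 = (2·6 + 2 + 2 − 8 − 0)/2 = 8/2 = 4.
(Structurally: 1 ring(s) + 3 π bond(s) = 4.)

4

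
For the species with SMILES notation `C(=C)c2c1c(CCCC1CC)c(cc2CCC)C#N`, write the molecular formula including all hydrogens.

C18H23N

Heavy atoms from the SMILES: 18 C, 1 N.
Implicit hydrogens by atom environment:
  7 × C: 2 H each → 14
  5 × C (aromatic): no H
  2 × C: 3 H each → 6
  2 × C: 1 H each → 2
  1 × C (aromatic): 1 H
  1 × C: no H
  1 × N: no H
  Total hydrogens = 23.
Molecular formula: C18H23N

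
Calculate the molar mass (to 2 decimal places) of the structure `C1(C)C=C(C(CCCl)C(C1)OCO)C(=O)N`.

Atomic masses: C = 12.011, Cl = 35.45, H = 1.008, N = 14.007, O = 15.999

247.72

Molecular formula: C11H18ClNO3.
M = 11×12.011 + 1×35.45 + 18×1.008 + 1×14.007 + 3×15.999 = 247.72 g/mol.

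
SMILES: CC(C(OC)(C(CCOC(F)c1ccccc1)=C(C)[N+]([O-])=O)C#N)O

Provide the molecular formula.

C17H21FN2O5

Heavy atoms from the SMILES: 17 C, 1 F, 2 N, 5 O.
Implicit hydrogens by atom environment:
  5 × C (aromatic): 1 H each → 5
  4 × C: no H
  3 × C: 3 H each → 9
  3 × O: no H
  2 × C: 2 H each → 4
  2 × C: 1 H each → 2
  1 × C (aromatic): no H
  1 × F: no H
  1 × N: no H
  1 × N (charge +1): no H
  1 × O: 1 H
  1 × O (charge -1): no H
  Total hydrogens = 21.
Molecular formula: C17H21FN2O5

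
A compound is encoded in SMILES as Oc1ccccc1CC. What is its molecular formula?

C8H10O

Heavy atoms from the SMILES: 8 C, 1 O.
Implicit hydrogens by atom environment:
  4 × C (aromatic): 1 H each → 4
  2 × C (aromatic): no H
  1 × C: 3 H
  1 × C: 2 H
  1 × O: 1 H
  Total hydrogens = 10.
Molecular formula: C8H10O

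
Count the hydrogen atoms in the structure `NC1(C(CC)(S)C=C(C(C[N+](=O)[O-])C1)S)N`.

Hydrogens are implicit in SMILES; fill each atom to its normal valence:
  3 × C: 2 H each → 6
  3 × C: no H
  2 × C: 1 H each → 2
  2 × N: 2 H each → 4
  2 × S: 1 H each → 2
  1 × C: 3 H
  1 × N (charge +1): no H
  1 × O: no H
  1 × O (charge -1): no H
  Total hydrogens = 17.

17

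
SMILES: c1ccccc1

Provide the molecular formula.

C6H6

Heavy atoms from the SMILES: 6 C.
Implicit hydrogens by atom environment:
  6 × C (aromatic): 1 H each → 6
  Total hydrogens = 6.
Molecular formula: C6H6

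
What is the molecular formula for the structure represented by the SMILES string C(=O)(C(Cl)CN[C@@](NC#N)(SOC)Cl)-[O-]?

C6H8Cl2N3O3S-

Heavy atoms from the SMILES: 6 C, 2 Cl, 3 N, 3 O, 1 S.
Implicit hydrogens by atom environment:
  3 × C: no H
  2 × Cl: no H
  2 × N: 1 H each → 2
  2 × O: no H
  1 × C: 3 H
  1 × C: 2 H
  1 × C: 1 H
  1 × N: no H
  1 × O (charge -1): no H
  1 × S: no H
  Total hydrogens = 8.
Net charge -1.
Molecular formula: C6H8Cl2N3O3S-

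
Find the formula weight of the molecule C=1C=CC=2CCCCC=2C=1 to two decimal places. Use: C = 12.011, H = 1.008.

132.21

Molecular formula: C10H12.
M = 10×12.011 + 12×1.008 = 132.21 g/mol.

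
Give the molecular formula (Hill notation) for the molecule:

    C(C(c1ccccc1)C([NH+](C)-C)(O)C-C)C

Heavy atoms from the SMILES: 14 C, 1 N, 1 O.
Implicit hydrogens by atom environment:
  5 × C (aromatic): 1 H each → 5
  4 × C: 3 H each → 12
  2 × C: 2 H each → 4
  1 × C: 1 H
  1 × C: no H
  1 × C (aromatic): no H
  1 × N (charge +1): 1 H
  1 × O: 1 H
  Total hydrogens = 24.
Net charge +1.
Molecular formula: C14H24NO+

C14H24NO+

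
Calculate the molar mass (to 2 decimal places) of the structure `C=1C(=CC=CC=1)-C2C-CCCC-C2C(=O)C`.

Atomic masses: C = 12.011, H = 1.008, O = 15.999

Molecular formula: C15H20O.
M = 15×12.011 + 20×1.008 + 1×15.999 = 216.32 g/mol.

216.32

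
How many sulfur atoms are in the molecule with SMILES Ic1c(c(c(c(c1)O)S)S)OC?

2

The symbol for sulfur appears 2 times in the SMILES.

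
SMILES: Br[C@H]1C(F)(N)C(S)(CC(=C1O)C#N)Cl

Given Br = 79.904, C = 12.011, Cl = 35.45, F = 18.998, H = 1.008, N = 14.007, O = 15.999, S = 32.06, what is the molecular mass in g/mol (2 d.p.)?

301.56

Molecular formula: C7H7BrClFN2OS.
M = 1×79.904 + 7×12.011 + 1×35.45 + 1×18.998 + 7×1.008 + 2×14.007 + 1×15.999 + 1×32.06 = 301.56 g/mol.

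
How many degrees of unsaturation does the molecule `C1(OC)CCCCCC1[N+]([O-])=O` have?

Molecular formula from the SMILES: C8H15NO3.
DoU = (2C + 2 + N − H − X)/2 = (2·8 + 2 + 1 − 15 − 0)/2 = 4/2 = 2.
(Structurally: 1 ring(s) + 1 π bond(s) = 2.)

2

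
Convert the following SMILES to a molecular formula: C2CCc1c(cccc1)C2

C10H12

Heavy atoms from the SMILES: 10 C.
Implicit hydrogens by atom environment:
  4 × C: 2 H each → 8
  4 × C (aromatic): 1 H each → 4
  2 × C (aromatic): no H
  Total hydrogens = 12.
Molecular formula: C10H12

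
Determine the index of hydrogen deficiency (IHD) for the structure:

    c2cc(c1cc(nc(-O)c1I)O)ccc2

8

Molecular formula from the SMILES: C11H8INO2.
DoU = (2C + 2 + N − H − X)/2 = (2·11 + 2 + 1 − 8 − 1)/2 = 16/2 = 8.
(Structurally: 2 ring(s) + 6 π bond(s) = 8.)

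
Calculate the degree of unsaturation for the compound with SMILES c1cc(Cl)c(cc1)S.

Molecular formula from the SMILES: C6H5ClS.
DoU = (2C + 2 + N − H − X)/2 = (2·6 + 2 + 0 − 5 − 1)/2 = 8/2 = 4.
(Structurally: 1 ring(s) + 3 π bond(s) = 4.)

4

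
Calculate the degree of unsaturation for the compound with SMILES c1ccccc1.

Molecular formula from the SMILES: C6H6.
DoU = (2C + 2 + N − H − X)/2 = (2·6 + 2 + 0 − 6 − 0)/2 = 8/2 = 4.
(Structurally: 1 ring(s) + 3 π bond(s) = 4.)

4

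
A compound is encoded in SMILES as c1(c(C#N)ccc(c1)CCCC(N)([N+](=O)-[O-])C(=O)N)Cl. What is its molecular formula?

Heavy atoms from the SMILES: 12 C, 1 Cl, 4 N, 3 O.
Implicit hydrogens by atom environment:
  3 × C: 2 H each → 6
  3 × C (aromatic): 1 H each → 3
  3 × C (aromatic): no H
  3 × C: no H
  2 × N: 2 H each → 4
  2 × O: no H
  1 × Cl: no H
  1 × N: no H
  1 × N (charge +1): no H
  1 × O (charge -1): no H
  Total hydrogens = 13.
Molecular formula: C12H13ClN4O3

C12H13ClN4O3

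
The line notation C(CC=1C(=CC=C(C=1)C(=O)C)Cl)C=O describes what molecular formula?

C11H11ClO2

Heavy atoms from the SMILES: 11 C, 1 Cl, 2 O.
Implicit hydrogens by atom environment:
  3 × C (aromatic): 1 H each → 3
  3 × C (aromatic): no H
  2 × C: 2 H each → 4
  2 × O: no H
  1 × C: 3 H
  1 × C: 1 H
  1 × C: no H
  1 × Cl: no H
  Total hydrogens = 11.
Molecular formula: C11H11ClO2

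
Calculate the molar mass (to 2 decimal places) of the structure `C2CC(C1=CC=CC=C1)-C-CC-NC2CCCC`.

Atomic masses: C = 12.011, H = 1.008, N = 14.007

Molecular formula: C17H27N.
M = 17×12.011 + 27×1.008 + 1×14.007 = 245.41 g/mol.

245.41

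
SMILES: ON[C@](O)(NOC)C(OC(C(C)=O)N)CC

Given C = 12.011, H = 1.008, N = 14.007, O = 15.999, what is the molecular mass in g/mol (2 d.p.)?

237.26

Molecular formula: C8H19N3O5.
M = 8×12.011 + 19×1.008 + 3×14.007 + 5×15.999 = 237.26 g/mol.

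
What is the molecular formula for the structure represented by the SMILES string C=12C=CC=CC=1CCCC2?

C10H12

Heavy atoms from the SMILES: 10 C.
Implicit hydrogens by atom environment:
  4 × C: 2 H each → 8
  4 × C (aromatic): 1 H each → 4
  2 × C (aromatic): no H
  Total hydrogens = 12.
Molecular formula: C10H12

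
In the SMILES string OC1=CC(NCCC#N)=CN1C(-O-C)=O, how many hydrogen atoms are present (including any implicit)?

Hydrogens are implicit in SMILES; fill each atom to its normal valence:
  2 × C: 2 H each → 4
  2 × C (aromatic): 1 H each → 2
  2 × C (aromatic): no H
  2 × C: no H
  2 × O: no H
  1 × C: 3 H
  1 × N: 1 H
  1 × N (aromatic): no H
  1 × N: no H
  1 × O: 1 H
  Total hydrogens = 11.

11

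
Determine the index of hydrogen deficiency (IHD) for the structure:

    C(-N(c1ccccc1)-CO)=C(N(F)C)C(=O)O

6

Molecular formula from the SMILES: C11H13FN2O3.
DoU = (2C + 2 + N − H − X)/2 = (2·11 + 2 + 2 − 13 − 1)/2 = 12/2 = 6.
(Structurally: 1 ring(s) + 5 π bond(s) = 6.)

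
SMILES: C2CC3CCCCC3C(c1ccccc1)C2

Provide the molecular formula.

Heavy atoms from the SMILES: 16 C.
Implicit hydrogens by atom environment:
  7 × C: 2 H each → 14
  5 × C (aromatic): 1 H each → 5
  3 × C: 1 H each → 3
  1 × C (aromatic): no H
  Total hydrogens = 22.
Molecular formula: C16H22

C16H22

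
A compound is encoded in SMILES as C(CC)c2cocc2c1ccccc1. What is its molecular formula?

C13H14O

Heavy atoms from the SMILES: 13 C, 1 O.
Implicit hydrogens by atom environment:
  7 × C (aromatic): 1 H each → 7
  3 × C (aromatic): no H
  2 × C: 2 H each → 4
  1 × C: 3 H
  1 × O (aromatic): no H
  Total hydrogens = 14.
Molecular formula: C13H14O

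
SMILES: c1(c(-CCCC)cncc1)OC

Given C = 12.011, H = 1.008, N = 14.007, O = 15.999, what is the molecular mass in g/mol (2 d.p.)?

165.24

Molecular formula: C10H15NO.
M = 10×12.011 + 15×1.008 + 1×14.007 + 1×15.999 = 165.24 g/mol.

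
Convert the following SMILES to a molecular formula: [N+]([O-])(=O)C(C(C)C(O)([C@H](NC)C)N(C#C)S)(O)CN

C10H20N4O4S

Heavy atoms from the SMILES: 10 C, 4 N, 4 O, 1 S.
Implicit hydrogens by atom environment:
  3 × C: 3 H each → 9
  3 × C: 1 H each → 3
  3 × C: no H
  2 × O: 1 H each → 2
  1 × C: 2 H
  1 × N: 2 H
  1 × N: 1 H
  1 × N: no H
  1 × N (charge +1): no H
  1 × O: no H
  1 × O (charge -1): no H
  1 × S: 1 H
  Total hydrogens = 20.
Molecular formula: C10H20N4O4S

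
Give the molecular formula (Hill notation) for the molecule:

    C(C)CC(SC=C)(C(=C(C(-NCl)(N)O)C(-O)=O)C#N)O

C11H16ClN3O4S

Heavy atoms from the SMILES: 11 C, 1 Cl, 3 N, 4 O, 1 S.
Implicit hydrogens by atom environment:
  6 × C: no H
  3 × C: 2 H each → 6
  3 × O: 1 H each → 3
  1 × C: 3 H
  1 × C: 1 H
  1 × Cl: no H
  1 × N: 2 H
  1 × N: 1 H
  1 × N: no H
  1 × O: no H
  1 × S: no H
  Total hydrogens = 16.
Molecular formula: C11H16ClN3O4S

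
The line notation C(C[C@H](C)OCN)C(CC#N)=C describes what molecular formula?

C9H16N2O

Heavy atoms from the SMILES: 9 C, 2 N, 1 O.
Implicit hydrogens by atom environment:
  5 × C: 2 H each → 10
  2 × C: no H
  1 × C: 3 H
  1 × C: 1 H
  1 × N: 2 H
  1 × N: no H
  1 × O: no H
  Total hydrogens = 16.
Molecular formula: C9H16N2O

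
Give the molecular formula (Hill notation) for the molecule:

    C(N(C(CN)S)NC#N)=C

Heavy atoms from the SMILES: 5 C, 4 N, 1 S.
Implicit hydrogens by atom environment:
  2 × C: 2 H each → 4
  2 × C: 1 H each → 2
  2 × N: no H
  1 × C: no H
  1 × N: 2 H
  1 × N: 1 H
  1 × S: 1 H
  Total hydrogens = 10.
Molecular formula: C5H10N4S

C5H10N4S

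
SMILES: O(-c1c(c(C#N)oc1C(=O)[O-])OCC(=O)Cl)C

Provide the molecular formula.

Heavy atoms from the SMILES: 9 C, 1 Cl, 1 N, 6 O.
Implicit hydrogens by atom environment:
  4 × C (aromatic): no H
  4 × O: no H
  3 × C: no H
  1 × C: 3 H
  1 × C: 2 H
  1 × Cl: no H
  1 × N: no H
  1 × O (aromatic): no H
  1 × O (charge -1): no H
  Total hydrogens = 5.
Net charge -1.
Molecular formula: C9H5ClNO6-

C9H5ClNO6-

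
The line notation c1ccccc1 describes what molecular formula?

C6H6

Heavy atoms from the SMILES: 6 C.
Implicit hydrogens by atom environment:
  6 × C (aromatic): 1 H each → 6
  Total hydrogens = 6.
Molecular formula: C6H6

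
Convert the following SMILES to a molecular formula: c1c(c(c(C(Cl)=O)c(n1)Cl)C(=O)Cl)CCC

C10H8Cl3NO2

Heavy atoms from the SMILES: 10 C, 3 Cl, 1 N, 2 O.
Implicit hydrogens by atom environment:
  4 × C (aromatic): no H
  3 × Cl: no H
  2 × C: 2 H each → 4
  2 × C: no H
  2 × O: no H
  1 × C: 3 H
  1 × C (aromatic): 1 H
  1 × N (aromatic): no H
  Total hydrogens = 8.
Molecular formula: C10H8Cl3NO2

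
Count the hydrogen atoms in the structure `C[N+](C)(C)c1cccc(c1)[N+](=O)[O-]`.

13

Hydrogens are implicit in SMILES; fill each atom to its normal valence:
  4 × C (aromatic): 1 H each → 4
  3 × C: 3 H each → 9
  2 × C (aromatic): no H
  2 × N (charge +1): no H
  1 × O: no H
  1 × O (charge -1): no H
  Total hydrogens = 13.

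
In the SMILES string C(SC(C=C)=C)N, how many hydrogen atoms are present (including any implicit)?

Hydrogens are implicit in SMILES; fill each atom to its normal valence:
  3 × C: 2 H each → 6
  1 × C: 1 H
  1 × C: no H
  1 × N: 2 H
  1 × S: no H
  Total hydrogens = 9.

9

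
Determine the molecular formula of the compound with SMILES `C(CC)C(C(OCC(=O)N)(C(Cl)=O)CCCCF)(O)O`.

C12H21ClFNO5

Heavy atoms from the SMILES: 12 C, 1 Cl, 1 F, 1 N, 5 O.
Implicit hydrogens by atom environment:
  7 × C: 2 H each → 14
  4 × C: no H
  3 × O: no H
  2 × O: 1 H each → 2
  1 × C: 3 H
  1 × Cl: no H
  1 × F: no H
  1 × N: 2 H
  Total hydrogens = 21.
Molecular formula: C12H21ClFNO5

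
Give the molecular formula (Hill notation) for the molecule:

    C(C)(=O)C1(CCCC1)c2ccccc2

Heavy atoms from the SMILES: 13 C, 1 O.
Implicit hydrogens by atom environment:
  5 × C (aromatic): 1 H each → 5
  4 × C: 2 H each → 8
  2 × C: no H
  1 × C: 3 H
  1 × C (aromatic): no H
  1 × O: no H
  Total hydrogens = 16.
Molecular formula: C13H16O

C13H16O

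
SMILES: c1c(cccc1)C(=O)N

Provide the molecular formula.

Heavy atoms from the SMILES: 7 C, 1 N, 1 O.
Implicit hydrogens by atom environment:
  5 × C (aromatic): 1 H each → 5
  1 × C (aromatic): no H
  1 × C: no H
  1 × N: 2 H
  1 × O: no H
  Total hydrogens = 7.
Molecular formula: C7H7NO

C7H7NO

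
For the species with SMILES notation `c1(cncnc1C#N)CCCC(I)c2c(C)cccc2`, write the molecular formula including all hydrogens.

Heavy atoms from the SMILES: 16 C, 1 I, 3 N.
Implicit hydrogens by atom environment:
  6 × C (aromatic): 1 H each → 6
  4 × C (aromatic): no H
  3 × C: 2 H each → 6
  2 × N (aromatic): no H
  1 × C: 3 H
  1 × C: 1 H
  1 × C: no H
  1 × I: no H
  1 × N: no H
  Total hydrogens = 16.
Molecular formula: C16H16IN3

C16H16IN3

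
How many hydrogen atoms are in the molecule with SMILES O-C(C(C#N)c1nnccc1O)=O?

5

Hydrogens are implicit in SMILES; fill each atom to its normal valence:
  2 × C (aromatic): 1 H each → 2
  2 × C (aromatic): no H
  2 × C: no H
  2 × N (aromatic): no H
  2 × O: 1 H each → 2
  1 × C: 1 H
  1 × N: no H
  1 × O: no H
  Total hydrogens = 5.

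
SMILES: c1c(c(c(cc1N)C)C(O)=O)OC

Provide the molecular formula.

Heavy atoms from the SMILES: 9 C, 1 N, 3 O.
Implicit hydrogens by atom environment:
  4 × C (aromatic): no H
  2 × C: 3 H each → 6
  2 × C (aromatic): 1 H each → 2
  2 × O: no H
  1 × C: no H
  1 × N: 2 H
  1 × O: 1 H
  Total hydrogens = 11.
Molecular formula: C9H11NO3

C9H11NO3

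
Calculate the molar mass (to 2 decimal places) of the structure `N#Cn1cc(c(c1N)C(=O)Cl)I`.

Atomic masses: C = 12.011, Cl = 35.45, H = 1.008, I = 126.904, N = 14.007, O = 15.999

Molecular formula: C6H3ClIN3O.
M = 6×12.011 + 1×35.45 + 3×1.008 + 1×126.904 + 3×14.007 + 1×15.999 = 295.46 g/mol.

295.46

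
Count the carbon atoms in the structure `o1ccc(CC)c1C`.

The symbol for carbon appears 7 times in the SMILES. Lowercase c denotes aromatic carbon and counts toward C.

7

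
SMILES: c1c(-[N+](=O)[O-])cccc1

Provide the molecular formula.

C6H5NO2

Heavy atoms from the SMILES: 6 C, 1 N, 2 O.
Implicit hydrogens by atom environment:
  5 × C (aromatic): 1 H each → 5
  1 × C (aromatic): no H
  1 × N (charge +1): no H
  1 × O: no H
  1 × O (charge -1): no H
  Total hydrogens = 5.
Molecular formula: C6H5NO2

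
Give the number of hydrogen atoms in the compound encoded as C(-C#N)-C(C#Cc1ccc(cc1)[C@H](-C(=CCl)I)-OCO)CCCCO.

Hydrogens are implicit in SMILES; fill each atom to its normal valence:
  6 × C: 2 H each → 12
  4 × C (aromatic): 1 H each → 4
  4 × C: no H
  3 × C: 1 H each → 3
  2 × C (aromatic): no H
  2 × O: 1 H each → 2
  1 × Cl: no H
  1 × I: no H
  1 × N: no H
  1 × O: no H
  Total hydrogens = 21.

21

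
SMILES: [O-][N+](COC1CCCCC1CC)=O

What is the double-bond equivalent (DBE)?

2

Molecular formula from the SMILES: C9H17NO3.
DoU = (2C + 2 + N − H − X)/2 = (2·9 + 2 + 1 − 17 − 0)/2 = 4/2 = 2.
(Structurally: 1 ring(s) + 1 π bond(s) = 2.)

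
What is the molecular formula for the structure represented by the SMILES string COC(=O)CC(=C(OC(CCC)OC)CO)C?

C12H22O5

Heavy atoms from the SMILES: 12 C, 5 O.
Implicit hydrogens by atom environment:
  4 × C: 3 H each → 12
  4 × C: 2 H each → 8
  4 × O: no H
  3 × C: no H
  1 × C: 1 H
  1 × O: 1 H
  Total hydrogens = 22.
Molecular formula: C12H22O5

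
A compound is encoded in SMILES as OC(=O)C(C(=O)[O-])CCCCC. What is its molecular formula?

C8H13O4-

Heavy atoms from the SMILES: 8 C, 4 O.
Implicit hydrogens by atom environment:
  4 × C: 2 H each → 8
  2 × C: no H
  2 × O: no H
  1 × C: 3 H
  1 × C: 1 H
  1 × O: 1 H
  1 × O (charge -1): no H
  Total hydrogens = 13.
Net charge -1.
Molecular formula: C8H13O4-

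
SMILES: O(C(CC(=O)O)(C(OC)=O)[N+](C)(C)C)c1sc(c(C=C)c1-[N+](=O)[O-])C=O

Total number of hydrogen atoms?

19

Hydrogens are implicit in SMILES; fill each atom to its normal valence:
  6 × O: no H
  4 × C: 3 H each → 12
  4 × C (aromatic): no H
  3 × C: no H
  2 × C: 2 H each → 4
  2 × C: 1 H each → 2
  2 × N (charge +1): no H
  1 × O: 1 H
  1 × O (charge -1): no H
  1 × S (aromatic): no H
  Total hydrogens = 19.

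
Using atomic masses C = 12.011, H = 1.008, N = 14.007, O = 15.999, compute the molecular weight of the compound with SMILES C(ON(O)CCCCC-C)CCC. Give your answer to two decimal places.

Molecular formula: C10H23NO2.
M = 10×12.011 + 23×1.008 + 1×14.007 + 2×15.999 = 189.30 g/mol.

189.30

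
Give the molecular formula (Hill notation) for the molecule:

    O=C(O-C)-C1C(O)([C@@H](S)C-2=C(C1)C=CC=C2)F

C12H13FO3S

Heavy atoms from the SMILES: 12 C, 1 F, 3 O, 1 S.
Implicit hydrogens by atom environment:
  4 × C (aromatic): 1 H each → 4
  2 × C: 1 H each → 2
  2 × C (aromatic): no H
  2 × C: no H
  2 × O: no H
  1 × C: 3 H
  1 × C: 2 H
  1 × F: no H
  1 × O: 1 H
  1 × S: 1 H
  Total hydrogens = 13.
Molecular formula: C12H13FO3S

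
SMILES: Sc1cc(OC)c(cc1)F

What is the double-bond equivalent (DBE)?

4

Molecular formula from the SMILES: C7H7FOS.
DoU = (2C + 2 + N − H − X)/2 = (2·7 + 2 + 0 − 7 − 1)/2 = 8/2 = 4.
(Structurally: 1 ring(s) + 3 π bond(s) = 4.)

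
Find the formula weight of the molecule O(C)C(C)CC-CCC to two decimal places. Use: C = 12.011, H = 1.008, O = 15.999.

Molecular formula: C8H18O.
M = 8×12.011 + 18×1.008 + 1×15.999 = 130.23 g/mol.

130.23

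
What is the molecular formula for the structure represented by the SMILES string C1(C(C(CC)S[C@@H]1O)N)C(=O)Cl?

Heavy atoms from the SMILES: 7 C, 1 Cl, 1 N, 2 O, 1 S.
Implicit hydrogens by atom environment:
  4 × C: 1 H each → 4
  1 × C: 3 H
  1 × C: 2 H
  1 × C: no H
  1 × Cl: no H
  1 × N: 2 H
  1 × O: 1 H
  1 × O: no H
  1 × S: no H
  Total hydrogens = 12.
Molecular formula: C7H12ClNO2S

C7H12ClNO2S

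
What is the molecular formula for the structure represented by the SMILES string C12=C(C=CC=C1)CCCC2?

Heavy atoms from the SMILES: 10 C.
Implicit hydrogens by atom environment:
  4 × C: 2 H each → 8
  4 × C (aromatic): 1 H each → 4
  2 × C (aromatic): no H
  Total hydrogens = 12.
Molecular formula: C10H12

C10H12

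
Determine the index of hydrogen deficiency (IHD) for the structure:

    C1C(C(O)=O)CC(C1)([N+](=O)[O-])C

3

Molecular formula from the SMILES: C7H11NO4.
DoU = (2C + 2 + N − H − X)/2 = (2·7 + 2 + 1 − 11 − 0)/2 = 6/2 = 3.
(Structurally: 1 ring(s) + 2 π bond(s) = 3.)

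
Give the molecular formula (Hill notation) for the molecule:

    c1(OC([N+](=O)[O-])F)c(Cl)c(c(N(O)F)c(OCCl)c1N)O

C8H7Cl2F2N3O6

Heavy atoms from the SMILES: 8 C, 2 Cl, 2 F, 3 N, 6 O.
Implicit hydrogens by atom environment:
  6 × C (aromatic): no H
  3 × O: no H
  2 × Cl: no H
  2 × F: no H
  2 × O: 1 H each → 2
  1 × C: 2 H
  1 × C: 1 H
  1 × N: 2 H
  1 × N: no H
  1 × N (charge +1): no H
  1 × O (charge -1): no H
  Total hydrogens = 7.
Molecular formula: C8H7Cl2F2N3O6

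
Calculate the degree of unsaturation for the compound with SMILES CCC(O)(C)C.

Molecular formula from the SMILES: C5H12O.
DoU = (2C + 2 + N − H − X)/2 = (2·5 + 2 + 0 − 12 − 0)/2 = 0/2 = 0.
(Structurally: 0 ring(s) + 0 π bond(s) = 0.)

0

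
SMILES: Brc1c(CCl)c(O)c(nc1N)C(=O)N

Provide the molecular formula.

Heavy atoms from the SMILES: 1 Br, 7 C, 1 Cl, 3 N, 2 O.
Implicit hydrogens by atom environment:
  5 × C (aromatic): no H
  2 × N: 2 H each → 4
  1 × Br: no H
  1 × C: 2 H
  1 × C: no H
  1 × Cl: no H
  1 × N (aromatic): no H
  1 × O: 1 H
  1 × O: no H
  Total hydrogens = 7.
Molecular formula: C7H7BrClN3O2

C7H7BrClN3O2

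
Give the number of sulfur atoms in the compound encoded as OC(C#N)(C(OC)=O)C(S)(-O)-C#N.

The symbol for sulfur appears 1 time in the SMILES.

1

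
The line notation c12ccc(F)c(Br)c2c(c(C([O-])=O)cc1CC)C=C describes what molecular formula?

C15H11BrFO2-

Heavy atoms from the SMILES: 1 Br, 15 C, 1 F, 2 O.
Implicit hydrogens by atom environment:
  7 × C (aromatic): no H
  3 × C (aromatic): 1 H each → 3
  2 × C: 2 H each → 4
  1 × Br: no H
  1 × C: 3 H
  1 × C: 1 H
  1 × C: no H
  1 × F: no H
  1 × O: no H
  1 × O (charge -1): no H
  Total hydrogens = 11.
Net charge -1.
Molecular formula: C15H11BrFO2-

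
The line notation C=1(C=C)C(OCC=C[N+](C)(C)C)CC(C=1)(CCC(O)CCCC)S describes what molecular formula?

Heavy atoms from the SMILES: 20 C, 1 N, 2 O, 1 S.
Implicit hydrogens by atom environment:
  8 × C: 2 H each → 16
  6 × C: 1 H each → 6
  4 × C: 3 H each → 12
  2 × C: no H
  1 × N (charge +1): no H
  1 × O: 1 H
  1 × O: no H
  1 × S: 1 H
  Total hydrogens = 36.
Net charge +1.
Molecular formula: C20H36NO2S+

C20H36NO2S+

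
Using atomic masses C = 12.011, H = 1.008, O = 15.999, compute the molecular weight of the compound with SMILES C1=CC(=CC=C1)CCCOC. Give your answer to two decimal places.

Molecular formula: C10H14O.
M = 10×12.011 + 14×1.008 + 1×15.999 = 150.22 g/mol.

150.22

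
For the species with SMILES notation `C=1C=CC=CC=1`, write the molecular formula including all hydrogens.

C6H6

Heavy atoms from the SMILES: 6 C.
Implicit hydrogens by atom environment:
  6 × C (aromatic): 1 H each → 6
  Total hydrogens = 6.
Molecular formula: C6H6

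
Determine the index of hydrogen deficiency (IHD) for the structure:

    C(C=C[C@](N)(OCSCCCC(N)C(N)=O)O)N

Molecular formula from the SMILES: C10H22N4O3S.
DoU = (2C + 2 + N − H − X)/2 = (2·10 + 2 + 4 − 22 − 0)/2 = 4/2 = 2.
(Structurally: 0 ring(s) + 2 π bond(s) = 2.)

2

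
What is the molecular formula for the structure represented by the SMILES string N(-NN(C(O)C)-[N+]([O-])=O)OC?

Heavy atoms from the SMILES: 3 C, 4 N, 4 O.
Implicit hydrogens by atom environment:
  2 × C: 3 H each → 6
  2 × N: 1 H each → 2
  2 × O: no H
  1 × C: 1 H
  1 × N: no H
  1 × N (charge +1): no H
  1 × O: 1 H
  1 × O (charge -1): no H
  Total hydrogens = 10.
Molecular formula: C3H10N4O4

C3H10N4O4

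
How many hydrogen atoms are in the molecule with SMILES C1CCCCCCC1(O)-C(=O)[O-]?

Hydrogens are implicit in SMILES; fill each atom to its normal valence:
  7 × C: 2 H each → 14
  2 × C: no H
  1 × O: 1 H
  1 × O: no H
  1 × O (charge -1): no H
  Total hydrogens = 15.

15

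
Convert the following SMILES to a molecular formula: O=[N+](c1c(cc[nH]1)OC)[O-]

C5H6N2O3

Heavy atoms from the SMILES: 5 C, 2 N, 3 O.
Implicit hydrogens by atom environment:
  2 × C (aromatic): 1 H each → 2
  2 × C (aromatic): no H
  2 × O: no H
  1 × C: 3 H
  1 × N (aromatic): 1 H
  1 × N (charge +1): no H
  1 × O (charge -1): no H
  Total hydrogens = 6.
Molecular formula: C5H6N2O3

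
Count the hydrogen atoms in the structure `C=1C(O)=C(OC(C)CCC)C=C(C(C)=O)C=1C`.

20

Hydrogens are implicit in SMILES; fill each atom to its normal valence:
  4 × C: 3 H each → 12
  4 × C (aromatic): no H
  2 × C: 2 H each → 4
  2 × C (aromatic): 1 H each → 2
  2 × O: no H
  1 × C: 1 H
  1 × C: no H
  1 × O: 1 H
  Total hydrogens = 20.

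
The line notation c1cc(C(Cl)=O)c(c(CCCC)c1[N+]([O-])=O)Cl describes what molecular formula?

Heavy atoms from the SMILES: 11 C, 2 Cl, 1 N, 3 O.
Implicit hydrogens by atom environment:
  4 × C (aromatic): no H
  3 × C: 2 H each → 6
  2 × C (aromatic): 1 H each → 2
  2 × Cl: no H
  2 × O: no H
  1 × C: 3 H
  1 × C: no H
  1 × N (charge +1): no H
  1 × O (charge -1): no H
  Total hydrogens = 11.
Molecular formula: C11H11Cl2NO3

C11H11Cl2NO3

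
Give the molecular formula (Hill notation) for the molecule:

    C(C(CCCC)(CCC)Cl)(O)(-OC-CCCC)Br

C14H28BrClO2

Heavy atoms from the SMILES: 1 Br, 14 C, 1 Cl, 2 O.
Implicit hydrogens by atom environment:
  9 × C: 2 H each → 18
  3 × C: 3 H each → 9
  2 × C: no H
  1 × Br: no H
  1 × Cl: no H
  1 × O: 1 H
  1 × O: no H
  Total hydrogens = 28.
Molecular formula: C14H28BrClO2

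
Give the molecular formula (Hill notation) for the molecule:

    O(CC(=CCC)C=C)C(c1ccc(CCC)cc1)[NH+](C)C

Heavy atoms from the SMILES: 19 C, 1 N, 1 O.
Implicit hydrogens by atom environment:
  5 × C: 2 H each → 10
  4 × C: 3 H each → 12
  4 × C (aromatic): 1 H each → 4
  3 × C: 1 H each → 3
  2 × C (aromatic): no H
  1 × C: no H
  1 × N (charge +1): 1 H
  1 × O: no H
  Total hydrogens = 30.
Net charge +1.
Molecular formula: C19H30NO+

C19H30NO+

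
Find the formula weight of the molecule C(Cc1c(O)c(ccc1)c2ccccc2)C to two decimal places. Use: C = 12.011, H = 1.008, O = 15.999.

212.29

Molecular formula: C15H16O.
M = 15×12.011 + 16×1.008 + 1×15.999 = 212.29 g/mol.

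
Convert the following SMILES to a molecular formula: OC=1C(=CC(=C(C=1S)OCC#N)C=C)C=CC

Heavy atoms from the SMILES: 13 C, 1 N, 2 O, 1 S.
Implicit hydrogens by atom environment:
  5 × C (aromatic): no H
  3 × C: 1 H each → 3
  2 × C: 2 H each → 4
  1 × C: 3 H
  1 × C (aromatic): 1 H
  1 × C: no H
  1 × N: no H
  1 × O: 1 H
  1 × O: no H
  1 × S: 1 H
  Total hydrogens = 13.
Molecular formula: C13H13NO2S

C13H13NO2S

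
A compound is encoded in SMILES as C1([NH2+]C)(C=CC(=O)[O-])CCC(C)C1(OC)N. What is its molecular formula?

Heavy atoms from the SMILES: 11 C, 2 N, 3 O.
Implicit hydrogens by atom environment:
  3 × C: 3 H each → 9
  3 × C: 1 H each → 3
  3 × C: no H
  2 × C: 2 H each → 4
  2 × O: no H
  1 × N (charge +1): 2 H
  1 × N: 2 H
  1 × O (charge -1): no H
  Total hydrogens = 20.
Molecular formula: C11H20N2O3

C11H20N2O3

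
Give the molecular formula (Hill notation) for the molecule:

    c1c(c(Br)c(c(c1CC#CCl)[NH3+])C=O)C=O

Heavy atoms from the SMILES: 1 Br, 11 C, 1 Cl, 1 N, 2 O.
Implicit hydrogens by atom environment:
  5 × C (aromatic): no H
  2 × C: 1 H each → 2
  2 × C: no H
  2 × O: no H
  1 × Br: no H
  1 × C: 2 H
  1 × C (aromatic): 1 H
  1 × Cl: no H
  1 × N (charge +1): 3 H
  Total hydrogens = 8.
Net charge +1.
Molecular formula: C11H8BrClNO2+

C11H8BrClNO2+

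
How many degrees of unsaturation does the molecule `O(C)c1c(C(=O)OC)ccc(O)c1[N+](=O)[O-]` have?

Molecular formula from the SMILES: C9H9NO6.
DoU = (2C + 2 + N − H − X)/2 = (2·9 + 2 + 1 − 9 − 0)/2 = 12/2 = 6.
(Structurally: 1 ring(s) + 5 π bond(s) = 6.)

6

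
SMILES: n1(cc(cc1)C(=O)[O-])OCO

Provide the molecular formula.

Heavy atoms from the SMILES: 6 C, 1 N, 4 O.
Implicit hydrogens by atom environment:
  3 × C (aromatic): 1 H each → 3
  2 × O: no H
  1 × C: 2 H
  1 × C (aromatic): no H
  1 × C: no H
  1 × N (aromatic): no H
  1 × O: 1 H
  1 × O (charge -1): no H
  Total hydrogens = 6.
Net charge -1.
Molecular formula: C6H6NO4-

C6H6NO4-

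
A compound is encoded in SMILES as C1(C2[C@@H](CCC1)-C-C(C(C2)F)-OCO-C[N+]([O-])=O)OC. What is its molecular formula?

Heavy atoms from the SMILES: 13 C, 1 F, 1 N, 5 O.
Implicit hydrogens by atom environment:
  7 × C: 2 H each → 14
  5 × C: 1 H each → 5
  4 × O: no H
  1 × C: 3 H
  1 × F: no H
  1 × N (charge +1): no H
  1 × O (charge -1): no H
  Total hydrogens = 22.
Molecular formula: C13H22FNO5

C13H22FNO5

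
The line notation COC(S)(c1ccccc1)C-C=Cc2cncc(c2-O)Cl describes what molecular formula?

Heavy atoms from the SMILES: 16 C, 1 Cl, 1 N, 2 O, 1 S.
Implicit hydrogens by atom environment:
  7 × C (aromatic): 1 H each → 7
  4 × C (aromatic): no H
  2 × C: 1 H each → 2
  1 × C: 3 H
  1 × C: 2 H
  1 × C: no H
  1 × Cl: no H
  1 × N (aromatic): no H
  1 × O: 1 H
  1 × O: no H
  1 × S: 1 H
  Total hydrogens = 16.
Molecular formula: C16H16ClNO2S

C16H16ClNO2S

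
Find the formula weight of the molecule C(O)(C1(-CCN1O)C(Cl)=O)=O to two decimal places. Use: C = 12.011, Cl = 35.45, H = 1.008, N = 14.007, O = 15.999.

179.56

Molecular formula: C5H6ClNO4.
M = 5×12.011 + 1×35.45 + 6×1.008 + 1×14.007 + 4×15.999 = 179.56 g/mol.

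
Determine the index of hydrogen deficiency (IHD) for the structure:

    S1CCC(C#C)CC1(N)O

Molecular formula from the SMILES: C7H11NOS.
DoU = (2C + 2 + N − H − X)/2 = (2·7 + 2 + 1 − 11 − 0)/2 = 6/2 = 3.
(Structurally: 1 ring(s) + 2 π bond(s) = 3.)

3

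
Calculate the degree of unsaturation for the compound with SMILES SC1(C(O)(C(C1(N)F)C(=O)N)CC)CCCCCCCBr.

Molecular formula from the SMILES: C14H26BrFN2O2S.
DoU = (2C + 2 + N − H − X)/2 = (2·14 + 2 + 2 − 26 − 2)/2 = 4/2 = 2.
(Structurally: 1 ring(s) + 1 π bond(s) = 2.)

2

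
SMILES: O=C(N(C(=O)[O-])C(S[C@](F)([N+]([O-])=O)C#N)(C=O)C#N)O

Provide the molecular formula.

C7H2FN4O7S-

Heavy atoms from the SMILES: 7 C, 1 F, 4 N, 7 O, 1 S.
Implicit hydrogens by atom environment:
  6 × C: no H
  4 × O: no H
  3 × N: no H
  2 × O (charge -1): no H
  1 × C: 1 H
  1 × F: no H
  1 × N (charge +1): no H
  1 × O: 1 H
  1 × S: no H
  Total hydrogens = 2.
Net charge -1.
Molecular formula: C7H2FN4O7S-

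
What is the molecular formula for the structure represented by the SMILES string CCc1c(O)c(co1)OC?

Heavy atoms from the SMILES: 7 C, 3 O.
Implicit hydrogens by atom environment:
  3 × C (aromatic): no H
  2 × C: 3 H each → 6
  1 × C: 2 H
  1 × C (aromatic): 1 H
  1 × O: 1 H
  1 × O (aromatic): no H
  1 × O: no H
  Total hydrogens = 10.
Molecular formula: C7H10O3

C7H10O3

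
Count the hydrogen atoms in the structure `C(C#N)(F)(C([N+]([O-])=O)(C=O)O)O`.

Hydrogens are implicit in SMILES; fill each atom to its normal valence:
  3 × C: no H
  2 × O: 1 H each → 2
  2 × O: no H
  1 × C: 1 H
  1 × F: no H
  1 × N (charge +1): no H
  1 × N: no H
  1 × O (charge -1): no H
  Total hydrogens = 3.

3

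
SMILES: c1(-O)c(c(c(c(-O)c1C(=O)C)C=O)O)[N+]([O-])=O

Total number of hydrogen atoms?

Hydrogens are implicit in SMILES; fill each atom to its normal valence:
  6 × C (aromatic): no H
  3 × O: 1 H each → 3
  3 × O: no H
  1 × C: 3 H
  1 × C: 1 H
  1 × C: no H
  1 × N (charge +1): no H
  1 × O (charge -1): no H
  Total hydrogens = 7.

7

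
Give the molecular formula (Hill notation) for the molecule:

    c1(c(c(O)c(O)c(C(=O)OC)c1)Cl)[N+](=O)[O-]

Heavy atoms from the SMILES: 8 C, 1 Cl, 1 N, 6 O.
Implicit hydrogens by atom environment:
  5 × C (aromatic): no H
  3 × O: no H
  2 × O: 1 H each → 2
  1 × C: 3 H
  1 × C (aromatic): 1 H
  1 × C: no H
  1 × Cl: no H
  1 × N (charge +1): no H
  1 × O (charge -1): no H
  Total hydrogens = 6.
Molecular formula: C8H6ClNO6

C8H6ClNO6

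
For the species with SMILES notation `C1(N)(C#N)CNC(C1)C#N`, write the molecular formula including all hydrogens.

C6H8N4

Heavy atoms from the SMILES: 6 C, 4 N.
Implicit hydrogens by atom environment:
  3 × C: no H
  2 × C: 2 H each → 4
  2 × N: no H
  1 × C: 1 H
  1 × N: 2 H
  1 × N: 1 H
  Total hydrogens = 8.
Molecular formula: C6H8N4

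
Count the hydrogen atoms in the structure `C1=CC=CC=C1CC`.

10

Hydrogens are implicit in SMILES; fill each atom to its normal valence:
  5 × C (aromatic): 1 H each → 5
  1 × C: 3 H
  1 × C: 2 H
  1 × C (aromatic): no H
  Total hydrogens = 10.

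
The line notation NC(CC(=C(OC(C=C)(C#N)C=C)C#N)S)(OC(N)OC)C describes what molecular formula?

Heavy atoms from the SMILES: 14 C, 4 N, 3 O, 1 S.
Implicit hydrogens by atom environment:
  6 × C: no H
  3 × C: 2 H each → 6
  3 × C: 1 H each → 3
  3 × O: no H
  2 × C: 3 H each → 6
  2 × N: 2 H each → 4
  2 × N: no H
  1 × S: 1 H
  Total hydrogens = 20.
Molecular formula: C14H20N4O3S

C14H20N4O3S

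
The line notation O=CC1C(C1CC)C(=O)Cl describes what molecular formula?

Heavy atoms from the SMILES: 7 C, 1 Cl, 2 O.
Implicit hydrogens by atom environment:
  4 × C: 1 H each → 4
  2 × O: no H
  1 × C: 3 H
  1 × C: 2 H
  1 × C: no H
  1 × Cl: no H
  Total hydrogens = 9.
Molecular formula: C7H9ClO2

C7H9ClO2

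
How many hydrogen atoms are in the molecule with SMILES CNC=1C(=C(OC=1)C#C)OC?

9

Hydrogens are implicit in SMILES; fill each atom to its normal valence:
  3 × C (aromatic): no H
  2 × C: 3 H each → 6
  1 × C (aromatic): 1 H
  1 × C: 1 H
  1 × C: no H
  1 × N: 1 H
  1 × O (aromatic): no H
  1 × O: no H
  Total hydrogens = 9.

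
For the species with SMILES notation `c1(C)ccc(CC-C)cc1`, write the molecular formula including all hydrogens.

Heavy atoms from the SMILES: 10 C.
Implicit hydrogens by atom environment:
  4 × C (aromatic): 1 H each → 4
  2 × C: 3 H each → 6
  2 × C: 2 H each → 4
  2 × C (aromatic): no H
  Total hydrogens = 14.
Molecular formula: C10H14

C10H14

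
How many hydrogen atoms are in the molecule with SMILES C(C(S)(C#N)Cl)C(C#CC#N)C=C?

Hydrogens are implicit in SMILES; fill each atom to its normal valence:
  5 × C: no H
  2 × C: 2 H each → 4
  2 × C: 1 H each → 2
  2 × N: no H
  1 × Cl: no H
  1 × S: 1 H
  Total hydrogens = 7.

7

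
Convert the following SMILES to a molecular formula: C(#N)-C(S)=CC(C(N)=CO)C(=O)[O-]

C7H7N2O3S-

Heavy atoms from the SMILES: 7 C, 2 N, 3 O, 1 S.
Implicit hydrogens by atom environment:
  4 × C: no H
  3 × C: 1 H each → 3
  1 × N: 2 H
  1 × N: no H
  1 × O: 1 H
  1 × O: no H
  1 × O (charge -1): no H
  1 × S: 1 H
  Total hydrogens = 7.
Net charge -1.
Molecular formula: C7H7N2O3S-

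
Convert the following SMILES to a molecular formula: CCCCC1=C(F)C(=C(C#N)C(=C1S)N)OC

Heavy atoms from the SMILES: 12 C, 1 F, 2 N, 1 O, 1 S.
Implicit hydrogens by atom environment:
  6 × C (aromatic): no H
  3 × C: 2 H each → 6
  2 × C: 3 H each → 6
  1 × C: no H
  1 × F: no H
  1 × N: 2 H
  1 × N: no H
  1 × O: no H
  1 × S: 1 H
  Total hydrogens = 15.
Molecular formula: C12H15FN2OS

C12H15FN2OS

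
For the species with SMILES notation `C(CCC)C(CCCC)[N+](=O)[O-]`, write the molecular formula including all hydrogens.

Heavy atoms from the SMILES: 9 C, 1 N, 2 O.
Implicit hydrogens by atom environment:
  6 × C: 2 H each → 12
  2 × C: 3 H each → 6
  1 × C: 1 H
  1 × N (charge +1): no H
  1 × O: no H
  1 × O (charge -1): no H
  Total hydrogens = 19.
Molecular formula: C9H19NO2

C9H19NO2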